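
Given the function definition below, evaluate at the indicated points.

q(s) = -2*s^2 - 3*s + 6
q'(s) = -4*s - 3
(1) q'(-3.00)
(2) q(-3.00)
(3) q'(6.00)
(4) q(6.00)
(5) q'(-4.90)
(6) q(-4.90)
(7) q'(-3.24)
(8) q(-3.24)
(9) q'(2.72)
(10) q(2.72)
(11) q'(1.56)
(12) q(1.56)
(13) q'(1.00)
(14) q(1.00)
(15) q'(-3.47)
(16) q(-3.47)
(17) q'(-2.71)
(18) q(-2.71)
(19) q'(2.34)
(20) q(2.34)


(1) = 9.00
(2) = -3.00
(3) = -27.00
(4) = -84.00
(5) = 16.60
(6) = -27.32
(7) = 9.96
(8) = -5.28
(9) = -13.88
(10) = -16.96
(11) = -9.24
(12) = -3.55
(13) = -7.00
(14) = 1.00
(15) = 10.88
(16) = -7.67
(17) = 7.84
(18) = -0.56
(19) = -12.36
(20) = -11.97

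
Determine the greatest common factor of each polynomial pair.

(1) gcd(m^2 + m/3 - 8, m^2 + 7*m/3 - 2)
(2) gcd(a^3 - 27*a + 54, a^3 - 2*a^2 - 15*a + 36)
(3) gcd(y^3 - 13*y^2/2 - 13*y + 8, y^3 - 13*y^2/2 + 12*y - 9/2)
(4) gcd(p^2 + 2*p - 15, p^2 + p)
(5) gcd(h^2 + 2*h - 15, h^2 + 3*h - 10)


(1) = m + 3
(2) = gcd((a - 3)^2*(a + 6), (a - 3)^2*(a + 4)) = a^2 - 6*a + 9
(3) = y - 1/2
(4) = 1
(5) = gcd((h - 3)*(h + 5), (h - 2)*(h + 5)) = h + 5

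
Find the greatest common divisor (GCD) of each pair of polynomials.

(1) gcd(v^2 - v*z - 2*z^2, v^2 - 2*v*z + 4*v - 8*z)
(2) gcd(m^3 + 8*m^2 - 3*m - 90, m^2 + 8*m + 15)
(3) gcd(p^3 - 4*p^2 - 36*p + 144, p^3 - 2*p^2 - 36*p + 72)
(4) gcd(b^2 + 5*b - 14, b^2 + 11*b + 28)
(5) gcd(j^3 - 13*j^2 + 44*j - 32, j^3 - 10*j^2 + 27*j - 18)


(1) = gcd((v - 2*z)*(v + z), (v + 4)*(v - 2*z)) = -v + 2*z
(2) = m + 5
(3) = p^2 - 36
(4) = b + 7
(5) = j - 1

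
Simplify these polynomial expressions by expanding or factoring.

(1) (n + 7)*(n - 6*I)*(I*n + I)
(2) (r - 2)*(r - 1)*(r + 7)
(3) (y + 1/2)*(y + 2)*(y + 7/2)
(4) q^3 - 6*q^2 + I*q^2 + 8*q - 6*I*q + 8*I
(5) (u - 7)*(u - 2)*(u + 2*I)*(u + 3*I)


(1) = I*n^3 + 6*n^2 + 8*I*n^2 + 48*n + 7*I*n + 42
(2) = r^3 + 4*r^2 - 19*r + 14
(3) = y^3 + 6*y^2 + 39*y/4 + 7/2
(4) = (q - 4)*(q - 2)*(q + I)
(5) = u^4 - 9*u^3 + 5*I*u^3 + 8*u^2 - 45*I*u^2 + 54*u + 70*I*u - 84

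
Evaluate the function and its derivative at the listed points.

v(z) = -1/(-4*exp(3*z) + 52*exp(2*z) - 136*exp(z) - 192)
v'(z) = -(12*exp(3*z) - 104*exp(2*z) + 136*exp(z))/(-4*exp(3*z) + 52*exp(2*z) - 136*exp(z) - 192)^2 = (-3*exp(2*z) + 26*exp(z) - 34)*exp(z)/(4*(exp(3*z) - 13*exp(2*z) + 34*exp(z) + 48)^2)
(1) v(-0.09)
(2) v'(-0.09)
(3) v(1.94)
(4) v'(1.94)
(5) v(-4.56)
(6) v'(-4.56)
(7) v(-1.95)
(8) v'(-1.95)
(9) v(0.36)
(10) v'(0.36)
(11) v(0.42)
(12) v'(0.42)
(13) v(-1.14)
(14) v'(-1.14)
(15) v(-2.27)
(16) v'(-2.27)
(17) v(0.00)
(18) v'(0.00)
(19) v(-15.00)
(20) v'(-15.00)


(1) = 0.00
(2) = -0.00
(3) = -0.03
(4) = 0.05
(5) = 0.01
(6) = -0.00
(7) = 0.00
(8) = -0.00
(9) = 0.00
(10) = -0.00
(11) = 0.00
(12) = -0.00
(13) = 0.00
(14) = -0.00
(15) = 0.00
(16) = -0.00
(17) = 0.00
(18) = -0.00
(19) = 0.01
(20) = -0.00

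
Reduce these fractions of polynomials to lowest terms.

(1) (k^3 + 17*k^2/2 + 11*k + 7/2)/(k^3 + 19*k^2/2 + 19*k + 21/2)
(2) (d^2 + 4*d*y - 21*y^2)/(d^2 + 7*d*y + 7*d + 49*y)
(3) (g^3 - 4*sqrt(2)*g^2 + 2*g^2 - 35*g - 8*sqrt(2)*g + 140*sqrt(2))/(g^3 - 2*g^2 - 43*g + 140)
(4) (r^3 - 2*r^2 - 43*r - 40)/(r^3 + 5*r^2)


(1) = (2*k + 1)/(2*k + 3)
(2) = (d - 3*y)/(d + 7)
(3) = (g - 4*sqrt(2))/(g - 4)
(4) = (r^2 - 7*r - 8)/r^2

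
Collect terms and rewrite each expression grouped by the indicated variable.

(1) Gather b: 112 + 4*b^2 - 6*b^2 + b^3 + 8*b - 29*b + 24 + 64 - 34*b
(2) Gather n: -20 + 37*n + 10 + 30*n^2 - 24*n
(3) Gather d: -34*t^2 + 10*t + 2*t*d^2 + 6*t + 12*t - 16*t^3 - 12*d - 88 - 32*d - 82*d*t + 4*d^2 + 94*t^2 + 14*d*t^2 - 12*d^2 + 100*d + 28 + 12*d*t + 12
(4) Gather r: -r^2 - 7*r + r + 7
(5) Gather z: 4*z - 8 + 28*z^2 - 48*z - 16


(1) = b^3 - 2*b^2 - 55*b + 200
(2) = 30*n^2 + 13*n - 10
(3) = d^2*(2*t - 8) + d*(14*t^2 - 70*t + 56) - 16*t^3 + 60*t^2 + 28*t - 48
(4) = -r^2 - 6*r + 7
(5) = 28*z^2 - 44*z - 24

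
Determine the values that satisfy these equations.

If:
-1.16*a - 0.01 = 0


Then:
a = -0.01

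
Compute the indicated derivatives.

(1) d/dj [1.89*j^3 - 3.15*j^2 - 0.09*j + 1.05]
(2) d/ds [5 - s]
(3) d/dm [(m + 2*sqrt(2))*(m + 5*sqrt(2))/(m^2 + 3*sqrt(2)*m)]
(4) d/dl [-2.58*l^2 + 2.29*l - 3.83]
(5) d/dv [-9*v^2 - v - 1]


(1) = 5.67*j^2 - 6.3*j - 0.09
(2) = -1
(3) = 4*(-sqrt(2)*m^2 - 10*m - 15*sqrt(2))/(m^2*(m^2 + 6*sqrt(2)*m + 18))
(4) = 2.29 - 5.16*l
(5) = -18*v - 1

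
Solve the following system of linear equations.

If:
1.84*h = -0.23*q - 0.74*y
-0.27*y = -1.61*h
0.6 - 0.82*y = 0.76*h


Then:
h = 0.11
q = -2.89
y = 0.63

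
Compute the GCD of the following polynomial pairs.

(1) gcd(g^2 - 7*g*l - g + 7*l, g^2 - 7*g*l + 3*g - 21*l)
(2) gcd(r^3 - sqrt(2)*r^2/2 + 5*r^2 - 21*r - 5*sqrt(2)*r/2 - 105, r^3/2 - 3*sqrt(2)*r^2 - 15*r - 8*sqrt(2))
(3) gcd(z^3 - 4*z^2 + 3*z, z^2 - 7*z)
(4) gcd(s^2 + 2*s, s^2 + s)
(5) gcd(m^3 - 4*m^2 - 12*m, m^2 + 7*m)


(1) = g - 7*l
(2) = 1
(3) = gcd(z*(z - 3)*(z - 1), z*(z - 7)) = z
(4) = s
(5) = gcd(m*(m - 6)*(m + 2), m*(m + 7)) = m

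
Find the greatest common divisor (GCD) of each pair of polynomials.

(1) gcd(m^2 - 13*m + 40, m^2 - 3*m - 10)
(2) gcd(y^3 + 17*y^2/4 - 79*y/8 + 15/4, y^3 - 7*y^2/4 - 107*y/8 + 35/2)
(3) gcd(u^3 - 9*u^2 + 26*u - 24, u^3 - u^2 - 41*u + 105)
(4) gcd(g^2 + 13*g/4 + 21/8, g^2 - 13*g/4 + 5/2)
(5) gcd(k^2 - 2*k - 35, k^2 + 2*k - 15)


(1) = m - 5
(2) = gcd((y - 5/4)*(y - 1/2)*(y + 6), (y - 4)*(y - 5/4)*(y + 7/2)) = y - 5/4
(3) = u - 3
(4) = 1
(5) = gcd((k - 7)*(k + 5), (k - 3)*(k + 5)) = k + 5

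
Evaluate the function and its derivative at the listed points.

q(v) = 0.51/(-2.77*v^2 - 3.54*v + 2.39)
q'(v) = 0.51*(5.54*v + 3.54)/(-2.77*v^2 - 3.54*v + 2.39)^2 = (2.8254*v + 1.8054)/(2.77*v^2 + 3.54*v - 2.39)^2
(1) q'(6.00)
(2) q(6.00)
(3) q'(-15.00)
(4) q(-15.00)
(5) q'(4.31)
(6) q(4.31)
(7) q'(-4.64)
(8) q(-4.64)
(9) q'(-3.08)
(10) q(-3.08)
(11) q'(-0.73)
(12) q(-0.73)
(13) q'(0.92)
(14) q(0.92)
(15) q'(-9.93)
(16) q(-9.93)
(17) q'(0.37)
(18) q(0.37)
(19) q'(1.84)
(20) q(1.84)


(1) = 0.00
(2) = -0.00
(3) = -0.00
(4) = -0.00
(5) = 0.00
(6) = -0.01
(7) = -0.01
(8) = -0.01
(9) = -0.04
(10) = -0.04
(11) = -0.02
(12) = 0.15
(13) = 0.43
(14) = -0.16
(15) = -0.00
(16) = -0.00
(17) = 5.80
(18) = 0.73
(19) = 0.04
(20) = -0.04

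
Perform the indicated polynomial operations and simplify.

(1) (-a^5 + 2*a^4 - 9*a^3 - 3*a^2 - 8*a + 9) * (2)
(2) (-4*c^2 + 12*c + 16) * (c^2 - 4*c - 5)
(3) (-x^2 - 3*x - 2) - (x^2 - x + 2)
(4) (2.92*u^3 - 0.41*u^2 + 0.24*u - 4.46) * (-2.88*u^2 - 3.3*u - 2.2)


(1) = -2*a^5 + 4*a^4 - 18*a^3 - 6*a^2 - 16*a + 18
(2) = -4*c^4 + 28*c^3 - 12*c^2 - 124*c - 80
(3) = -2*x^2 - 2*x - 4
(4) = -8.4096*u^5 - 8.4552*u^4 - 5.7622*u^3 + 12.9548*u^2 + 14.19*u + 9.812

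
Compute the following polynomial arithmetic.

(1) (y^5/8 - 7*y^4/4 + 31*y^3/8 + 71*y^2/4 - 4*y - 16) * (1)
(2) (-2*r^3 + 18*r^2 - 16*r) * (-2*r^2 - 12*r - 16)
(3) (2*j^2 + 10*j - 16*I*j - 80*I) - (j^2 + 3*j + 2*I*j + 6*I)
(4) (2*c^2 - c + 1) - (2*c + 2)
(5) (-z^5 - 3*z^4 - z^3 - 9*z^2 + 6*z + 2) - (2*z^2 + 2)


(1) = y^5/8 - 7*y^4/4 + 31*y^3/8 + 71*y^2/4 - 4*y - 16
(2) = 4*r^5 - 12*r^4 - 152*r^3 - 96*r^2 + 256*r
(3) = j^2 + 7*j - 18*I*j - 86*I
(4) = 2*c^2 - 3*c - 1
(5) = -z^5 - 3*z^4 - z^3 - 11*z^2 + 6*z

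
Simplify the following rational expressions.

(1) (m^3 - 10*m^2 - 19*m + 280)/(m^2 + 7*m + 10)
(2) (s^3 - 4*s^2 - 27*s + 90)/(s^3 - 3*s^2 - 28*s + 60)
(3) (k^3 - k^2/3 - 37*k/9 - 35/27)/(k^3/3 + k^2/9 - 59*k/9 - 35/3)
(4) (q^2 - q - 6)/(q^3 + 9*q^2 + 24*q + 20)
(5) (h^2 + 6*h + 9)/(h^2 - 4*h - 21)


(1) = (m^2 - 15*m + 56)/(m + 2)
(2) = (s - 3)/(s - 2)
(3) = (27*k^3 - 9*k^2 - 111*k - 35)/(9*k^3 + 3*k^2 - 177*k - 315)
(4) = (q - 3)/(q^2 + 7*q + 10)
(5) = (h + 3)/(h - 7)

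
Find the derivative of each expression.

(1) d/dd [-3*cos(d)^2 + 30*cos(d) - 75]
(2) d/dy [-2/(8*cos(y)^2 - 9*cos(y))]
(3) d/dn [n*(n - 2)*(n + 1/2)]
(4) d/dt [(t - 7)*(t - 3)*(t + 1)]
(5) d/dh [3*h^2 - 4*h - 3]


(1) = 6*(cos(d) - 5)*sin(d)
(2) = 2*(9 - 16*cos(y))*sin(y)/((8*cos(y) - 9)^2*cos(y)^2)
(3) = 3*n^2 - 3*n - 1
(4) = 3*t^2 - 18*t + 11
(5) = 6*h - 4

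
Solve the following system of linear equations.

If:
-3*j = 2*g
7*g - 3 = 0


Then:
g = 3/7
j = -2/7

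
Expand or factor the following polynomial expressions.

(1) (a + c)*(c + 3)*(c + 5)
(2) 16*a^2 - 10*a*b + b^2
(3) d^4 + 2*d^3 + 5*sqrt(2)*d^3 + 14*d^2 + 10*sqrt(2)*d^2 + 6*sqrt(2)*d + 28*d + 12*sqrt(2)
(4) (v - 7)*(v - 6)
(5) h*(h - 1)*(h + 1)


(1) = a*c^2 + 8*a*c + 15*a + c^3 + 8*c^2 + 15*c
(2) = (-8*a + b)*(-2*a + b)
(3) = (d + 2)*(d + sqrt(2))^2*(d + 3*sqrt(2))
(4) = v^2 - 13*v + 42
(5) = h^3 - h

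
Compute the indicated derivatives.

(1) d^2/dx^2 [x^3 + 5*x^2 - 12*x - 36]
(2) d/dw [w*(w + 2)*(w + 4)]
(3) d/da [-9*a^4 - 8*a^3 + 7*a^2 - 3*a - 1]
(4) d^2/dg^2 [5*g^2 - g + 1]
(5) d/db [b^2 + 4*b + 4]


(1) = 6*x + 10
(2) = 3*w^2 + 12*w + 8
(3) = -36*a^3 - 24*a^2 + 14*a - 3
(4) = 10
(5) = 2*b + 4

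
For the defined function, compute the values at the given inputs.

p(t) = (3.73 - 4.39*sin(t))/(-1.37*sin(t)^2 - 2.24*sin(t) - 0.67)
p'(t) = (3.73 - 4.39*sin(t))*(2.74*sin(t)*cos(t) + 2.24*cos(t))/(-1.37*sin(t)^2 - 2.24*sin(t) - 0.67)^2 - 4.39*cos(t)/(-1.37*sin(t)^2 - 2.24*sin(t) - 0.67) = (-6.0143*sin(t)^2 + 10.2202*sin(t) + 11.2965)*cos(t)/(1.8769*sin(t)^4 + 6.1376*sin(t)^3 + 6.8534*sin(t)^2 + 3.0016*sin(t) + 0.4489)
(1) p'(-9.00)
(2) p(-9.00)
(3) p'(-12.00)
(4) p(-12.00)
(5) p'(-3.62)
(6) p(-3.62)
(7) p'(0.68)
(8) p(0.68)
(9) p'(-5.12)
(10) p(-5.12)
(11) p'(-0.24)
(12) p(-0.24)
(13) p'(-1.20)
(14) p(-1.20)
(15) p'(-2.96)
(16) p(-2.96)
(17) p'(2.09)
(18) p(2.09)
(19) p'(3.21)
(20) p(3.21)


(1) = -13193.60
(2) = 270.70
(3) = 2.47
(4) = -0.61
(5) = -3.30
(6) = -0.86
(7) = 1.74
(8) = -0.37
(9) = 0.41
(10) = 0.08
(11) = 179.26
(12) = -22.21
(13) = -24.15
(14) = 34.36
(15) = -94.63
(16) = -14.58
(17) = -0.58
(18) = 0.02
(19) = -38.51
(20) = -7.70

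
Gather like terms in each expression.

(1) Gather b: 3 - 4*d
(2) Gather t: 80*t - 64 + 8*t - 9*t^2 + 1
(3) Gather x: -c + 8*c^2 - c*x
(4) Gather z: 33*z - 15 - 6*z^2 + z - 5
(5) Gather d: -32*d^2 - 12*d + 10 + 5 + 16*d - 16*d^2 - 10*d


(1) = 3 - 4*d
(2) = -9*t^2 + 88*t - 63
(3) = 8*c^2 - c*x - c
(4) = -6*z^2 + 34*z - 20
(5) = -48*d^2 - 6*d + 15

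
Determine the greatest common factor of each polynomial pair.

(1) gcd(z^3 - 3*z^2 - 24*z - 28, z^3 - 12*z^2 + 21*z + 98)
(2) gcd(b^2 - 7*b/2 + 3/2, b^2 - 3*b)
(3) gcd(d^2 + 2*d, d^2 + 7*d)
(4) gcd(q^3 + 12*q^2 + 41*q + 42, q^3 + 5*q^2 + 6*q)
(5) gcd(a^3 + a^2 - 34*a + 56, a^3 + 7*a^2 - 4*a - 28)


(1) = gcd((z - 7)*(z + 2)^2, (z - 7)^2*(z + 2)) = z^2 - 5*z - 14
(2) = gcd((b - 3)*(b - 1/2), b*(b - 3)) = b - 3
(3) = d
(4) = gcd((q + 2)*(q + 3)*(q + 7), q*(q + 2)*(q + 3)) = q^2 + 5*q + 6
(5) = a^2 + 5*a - 14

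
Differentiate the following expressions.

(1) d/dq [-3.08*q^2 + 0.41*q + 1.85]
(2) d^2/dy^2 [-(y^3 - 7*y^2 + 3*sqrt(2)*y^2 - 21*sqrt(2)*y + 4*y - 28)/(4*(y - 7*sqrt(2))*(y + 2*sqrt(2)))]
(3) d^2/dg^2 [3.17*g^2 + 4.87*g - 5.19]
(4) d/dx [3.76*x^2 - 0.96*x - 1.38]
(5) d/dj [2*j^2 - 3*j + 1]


(1) = 0.41 - 6.16*q
(2) = 28*(-2*y^3 + sqrt(2)*y^3 - 12*sqrt(2)*y^2 + 12*y^2 - 48*y + 24*sqrt(2)*y - 32*sqrt(2) + 32)/(y^6 - 15*sqrt(2)*y^5 + 66*y^4 + 590*sqrt(2)*y^3 - 1848*y^2 - 11760*sqrt(2)*y - 21952)
(3) = 6.34000000000000
(4) = 7.52*x - 0.96
(5) = 4*j - 3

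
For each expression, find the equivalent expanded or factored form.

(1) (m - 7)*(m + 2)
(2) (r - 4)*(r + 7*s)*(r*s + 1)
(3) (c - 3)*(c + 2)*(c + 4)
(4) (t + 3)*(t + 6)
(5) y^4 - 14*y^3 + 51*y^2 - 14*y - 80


(1) = m^2 - 5*m - 14
(2) = r^3*s + 7*r^2*s^2 - 4*r^2*s + r^2 - 28*r*s^2 + 7*r*s - 4*r - 28*s
(3) = c^3 + 3*c^2 - 10*c - 24
(4) = t^2 + 9*t + 18
(5) = (y - 8)*(y - 5)*(y - 2)*(y + 1)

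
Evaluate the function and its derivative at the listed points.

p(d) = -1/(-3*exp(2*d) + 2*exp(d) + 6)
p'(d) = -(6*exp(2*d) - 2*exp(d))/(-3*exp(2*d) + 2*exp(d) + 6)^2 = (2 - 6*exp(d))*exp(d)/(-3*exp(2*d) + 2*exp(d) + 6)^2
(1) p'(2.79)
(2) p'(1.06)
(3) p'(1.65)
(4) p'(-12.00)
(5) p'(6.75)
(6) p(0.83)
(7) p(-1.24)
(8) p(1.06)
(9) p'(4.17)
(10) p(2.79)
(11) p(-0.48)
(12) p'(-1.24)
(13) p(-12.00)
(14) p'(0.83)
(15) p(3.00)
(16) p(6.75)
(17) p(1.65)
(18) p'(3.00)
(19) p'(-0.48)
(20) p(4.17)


(1) = -0.00
(2) = -0.25
(3) = -0.04
(4) = 0.00
(5) = -0.00
(6) = 0.19
(7) = -0.16
(8) = 0.08
(9) = -0.00
(10) = 0.00
(11) = -0.16
(12) = 0.00
(13) = -0.17
(14) = -1.00
(15) = 0.00
(16) = 0.00
(17) = 0.02
(18) = -0.00
(19) = -0.03
(20) = 0.00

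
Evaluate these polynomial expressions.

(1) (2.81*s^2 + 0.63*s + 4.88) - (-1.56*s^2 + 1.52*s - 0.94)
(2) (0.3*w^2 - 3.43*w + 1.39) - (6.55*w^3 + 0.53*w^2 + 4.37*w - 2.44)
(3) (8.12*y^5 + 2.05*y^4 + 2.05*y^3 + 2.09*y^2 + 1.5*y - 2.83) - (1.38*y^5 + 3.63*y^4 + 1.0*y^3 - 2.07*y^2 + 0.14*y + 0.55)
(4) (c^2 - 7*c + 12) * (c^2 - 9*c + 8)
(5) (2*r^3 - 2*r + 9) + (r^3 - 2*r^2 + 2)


(1) = 4.37*s^2 - 0.89*s + 5.82
(2) = -6.55*w^3 - 0.23*w^2 - 7.8*w + 3.83
(3) = 6.74*y^5 - 1.58*y^4 + 1.05*y^3 + 4.16*y^2 + 1.36*y - 3.38
(4) = c^4 - 16*c^3 + 83*c^2 - 164*c + 96
(5) = 3*r^3 - 2*r^2 - 2*r + 11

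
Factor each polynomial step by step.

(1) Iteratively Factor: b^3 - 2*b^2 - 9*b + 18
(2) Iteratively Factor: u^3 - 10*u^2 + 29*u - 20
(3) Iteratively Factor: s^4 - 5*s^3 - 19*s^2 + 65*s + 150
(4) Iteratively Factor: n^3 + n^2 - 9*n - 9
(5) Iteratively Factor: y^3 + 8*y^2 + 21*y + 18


(1) = (b - 2)*(b^2 - 9) = (b - 3)*(b - 2)*(b + 3)
(2) = (u - 5)*(u^2 - 5*u + 4) = (u - 5)*(u - 4)*(u - 1)
(3) = (s - 5)*(s^3 - 19*s - 30) = (s - 5)^2*(s^2 + 5*s + 6) = (s - 5)^2*(s + 3)*(s + 2)
(4) = (n + 1)*(n^2 - 9) = (n + 1)*(n + 3)*(n - 3)
(5) = (y + 2)*(y^2 + 6*y + 9) = (y + 2)*(y + 3)*(y + 3)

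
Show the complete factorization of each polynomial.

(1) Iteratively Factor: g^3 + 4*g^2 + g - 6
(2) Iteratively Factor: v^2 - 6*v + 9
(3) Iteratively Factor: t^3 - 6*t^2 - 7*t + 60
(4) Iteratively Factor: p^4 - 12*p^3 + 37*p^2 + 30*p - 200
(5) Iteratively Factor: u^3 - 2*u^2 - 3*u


(1) = (g + 3)*(g^2 + g - 2) = (g + 2)*(g + 3)*(g - 1)
(2) = (v - 3)*(v - 3)
(3) = (t - 5)*(t^2 - t - 12) = (t - 5)*(t + 3)*(t - 4)
(4) = (p - 5)*(p^3 - 7*p^2 + 2*p + 40) = (p - 5)^2*(p^2 - 2*p - 8) = (p - 5)^2*(p + 2)*(p - 4)
(5) = (u)*(u^2 - 2*u - 3) = u*(u - 3)*(u + 1)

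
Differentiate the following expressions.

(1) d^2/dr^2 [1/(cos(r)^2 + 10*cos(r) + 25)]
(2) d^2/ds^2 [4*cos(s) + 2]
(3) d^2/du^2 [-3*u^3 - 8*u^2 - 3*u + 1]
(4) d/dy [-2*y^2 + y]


(1) = 2*(5*cos(r) - cos(2*r) + 2)/(cos(r) + 5)^4
(2) = -4*cos(s)
(3) = -18*u - 16
(4) = 1 - 4*y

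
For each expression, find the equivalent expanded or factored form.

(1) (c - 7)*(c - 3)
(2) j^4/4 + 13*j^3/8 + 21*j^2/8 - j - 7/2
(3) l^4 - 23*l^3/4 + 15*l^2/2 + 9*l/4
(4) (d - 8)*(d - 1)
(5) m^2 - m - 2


(1) = c^2 - 10*c + 21
(2) = (j/4 + 1/2)*(j - 1)*(j + 2)*(j + 7/2)
(3) = l*(l - 3)^2*(l + 1/4)
(4) = d^2 - 9*d + 8
(5) = (m - 2)*(m + 1)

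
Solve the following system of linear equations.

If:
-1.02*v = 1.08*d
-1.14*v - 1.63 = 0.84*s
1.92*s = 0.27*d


Then:
d = 1.50
s = 0.21
v = -1.58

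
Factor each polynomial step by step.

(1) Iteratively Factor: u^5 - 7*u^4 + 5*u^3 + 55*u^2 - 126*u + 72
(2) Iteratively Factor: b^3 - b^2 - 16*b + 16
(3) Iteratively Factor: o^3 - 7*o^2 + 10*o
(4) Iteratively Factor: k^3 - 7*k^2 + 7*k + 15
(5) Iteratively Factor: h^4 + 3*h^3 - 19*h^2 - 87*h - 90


(1) = (u - 3)*(u^4 - 4*u^3 - 7*u^2 + 34*u - 24) = (u - 3)*(u - 1)*(u^3 - 3*u^2 - 10*u + 24) = (u - 4)*(u - 3)*(u - 1)*(u^2 + u - 6) = (u - 4)*(u - 3)*(u - 2)*(u - 1)*(u + 3)
(2) = (b - 1)*(b^2 - 16) = (b - 1)*(b + 4)*(b - 4)
(3) = (o - 5)*(o^2 - 2*o) = (o - 5)*(o - 2)*(o)
(4) = (k - 3)*(k^2 - 4*k - 5) = (k - 5)*(k - 3)*(k + 1)
(5) = (h + 3)*(h^3 - 19*h - 30) = (h - 5)*(h + 3)*(h^2 + 5*h + 6) = (h - 5)*(h + 2)*(h + 3)*(h + 3)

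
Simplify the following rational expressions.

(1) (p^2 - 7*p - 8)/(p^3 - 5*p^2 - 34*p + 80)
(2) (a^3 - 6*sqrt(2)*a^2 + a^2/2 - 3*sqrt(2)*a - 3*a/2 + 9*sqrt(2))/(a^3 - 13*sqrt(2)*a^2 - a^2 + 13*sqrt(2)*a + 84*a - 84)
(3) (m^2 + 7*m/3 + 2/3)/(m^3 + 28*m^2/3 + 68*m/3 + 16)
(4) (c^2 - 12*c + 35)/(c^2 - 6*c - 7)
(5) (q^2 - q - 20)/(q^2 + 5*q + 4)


(1) = (p + 1)/(p^2 + 3*p - 10)
(2) = (2*a + 3)/(2*a - 14*sqrt(2))
(3) = (3*m + 1)/(3*m^2 + 22*m + 24)
(4) = (c - 5)/(c + 1)
(5) = (q - 5)/(q + 1)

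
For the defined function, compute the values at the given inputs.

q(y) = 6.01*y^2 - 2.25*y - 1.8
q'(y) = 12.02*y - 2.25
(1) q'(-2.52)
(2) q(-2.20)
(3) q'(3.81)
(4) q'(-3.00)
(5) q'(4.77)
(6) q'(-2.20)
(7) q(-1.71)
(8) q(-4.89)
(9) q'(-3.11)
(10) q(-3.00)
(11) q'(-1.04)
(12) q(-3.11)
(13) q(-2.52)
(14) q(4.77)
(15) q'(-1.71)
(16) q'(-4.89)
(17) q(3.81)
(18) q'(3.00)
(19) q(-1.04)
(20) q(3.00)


(1) = -32.54
(2) = 32.24
(3) = 43.55
(4) = -38.31
(5) = 55.09
(6) = -28.69
(7) = 19.62
(8) = 152.91
(9) = -39.63
(10) = 59.04
(11) = -14.75
(12) = 63.33
(13) = 42.04
(14) = 124.21
(15) = -22.80
(16) = -61.03
(17) = 76.87
(18) = 33.81
(19) = 7.04
(20) = 45.54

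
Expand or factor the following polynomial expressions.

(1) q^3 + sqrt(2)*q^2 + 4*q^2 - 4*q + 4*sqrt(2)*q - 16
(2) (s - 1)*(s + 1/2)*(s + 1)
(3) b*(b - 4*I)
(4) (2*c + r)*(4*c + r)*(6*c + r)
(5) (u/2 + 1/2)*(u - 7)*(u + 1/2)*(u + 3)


(1) = (q + 4)*(q - sqrt(2))*(q + 2*sqrt(2))
(2) = s^3 + s^2/2 - s - 1/2
(3) = b^2 - 4*I*b
(4) = 48*c^3 + 44*c^2*r + 12*c*r^2 + r^3
(5) = u^4/2 - 5*u^3/4 - 53*u^2/4 - 67*u/4 - 21/4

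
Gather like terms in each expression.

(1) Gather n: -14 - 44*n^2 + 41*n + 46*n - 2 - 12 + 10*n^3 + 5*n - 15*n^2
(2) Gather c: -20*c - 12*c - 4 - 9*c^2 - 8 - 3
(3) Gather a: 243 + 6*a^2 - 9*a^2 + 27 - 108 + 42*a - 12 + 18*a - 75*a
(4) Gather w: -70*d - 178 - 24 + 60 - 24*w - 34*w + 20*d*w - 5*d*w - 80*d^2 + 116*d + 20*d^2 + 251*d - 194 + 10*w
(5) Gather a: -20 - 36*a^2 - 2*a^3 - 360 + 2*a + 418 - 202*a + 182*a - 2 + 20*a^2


(1) = 10*n^3 - 59*n^2 + 92*n - 28
(2) = -9*c^2 - 32*c - 15
(3) = -3*a^2 - 15*a + 150
(4) = -60*d^2 + 297*d + w*(15*d - 48) - 336
(5) = -2*a^3 - 16*a^2 - 18*a + 36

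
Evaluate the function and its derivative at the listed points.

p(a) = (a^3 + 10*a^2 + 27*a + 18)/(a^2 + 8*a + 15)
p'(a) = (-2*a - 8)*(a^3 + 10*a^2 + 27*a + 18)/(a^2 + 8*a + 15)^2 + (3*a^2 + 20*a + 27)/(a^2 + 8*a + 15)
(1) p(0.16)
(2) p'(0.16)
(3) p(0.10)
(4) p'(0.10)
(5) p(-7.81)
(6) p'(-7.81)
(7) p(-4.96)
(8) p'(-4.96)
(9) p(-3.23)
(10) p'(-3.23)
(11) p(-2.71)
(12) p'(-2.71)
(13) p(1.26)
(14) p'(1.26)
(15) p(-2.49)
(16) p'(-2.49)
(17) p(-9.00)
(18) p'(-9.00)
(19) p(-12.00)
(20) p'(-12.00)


(1) = 1.38
(2) = 1.15
(3) = 1.32
(4) = 1.15
(5) = -4.39
(6) = 1.51
(7) = -102.96
(8) = 2501.00
(9) = -3.49
(10) = 2.28
(11) = -2.46
(12) = 1.76
(13) = 2.62
(14) = 1.10
(15) = -2.08
(16) = 1.63
(17) = -6.00
(18) = 1.25
(19) = -9.43
(20) = 1.08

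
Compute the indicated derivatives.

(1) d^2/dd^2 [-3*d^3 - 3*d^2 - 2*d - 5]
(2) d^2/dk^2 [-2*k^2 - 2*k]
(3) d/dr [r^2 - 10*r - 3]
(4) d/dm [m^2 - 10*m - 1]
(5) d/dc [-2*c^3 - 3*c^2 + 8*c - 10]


(1) = -18*d - 6
(2) = -4
(3) = 2*r - 10
(4) = 2*m - 10
(5) = -6*c^2 - 6*c + 8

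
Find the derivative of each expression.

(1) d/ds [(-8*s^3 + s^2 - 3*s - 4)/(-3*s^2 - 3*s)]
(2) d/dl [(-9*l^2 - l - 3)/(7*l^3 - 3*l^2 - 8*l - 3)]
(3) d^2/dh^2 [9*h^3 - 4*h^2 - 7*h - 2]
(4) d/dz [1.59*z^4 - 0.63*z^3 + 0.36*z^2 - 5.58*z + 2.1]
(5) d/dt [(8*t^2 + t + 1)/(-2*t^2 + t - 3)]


(1) = 4*(2*s^4 + 4*s^3 - s^2 - 2*s - 1)/(3*s^2*(s^2 + 2*s + 1))
(2) = (63*l^4 + 14*l^3 + 132*l^2 + 36*l - 21)/(49*l^6 - 42*l^5 - 103*l^4 + 6*l^3 + 82*l^2 + 48*l + 9)
(3) = 54*h - 8
(4) = 6.36*z^3 - 1.89*z^2 + 0.72*z - 5.58
(5) = 2*(5*t^2 - 22*t - 2)/(4*t^4 - 4*t^3 + 13*t^2 - 6*t + 9)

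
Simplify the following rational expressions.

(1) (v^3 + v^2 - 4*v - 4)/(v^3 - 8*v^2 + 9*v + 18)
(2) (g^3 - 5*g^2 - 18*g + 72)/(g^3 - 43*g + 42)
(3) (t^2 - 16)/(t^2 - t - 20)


(1) = (v^2 - 4)/(v^2 - 9*v + 18)
(2) = (g^2 + g - 12)/(g^2 + 6*g - 7)
(3) = (t - 4)/(t - 5)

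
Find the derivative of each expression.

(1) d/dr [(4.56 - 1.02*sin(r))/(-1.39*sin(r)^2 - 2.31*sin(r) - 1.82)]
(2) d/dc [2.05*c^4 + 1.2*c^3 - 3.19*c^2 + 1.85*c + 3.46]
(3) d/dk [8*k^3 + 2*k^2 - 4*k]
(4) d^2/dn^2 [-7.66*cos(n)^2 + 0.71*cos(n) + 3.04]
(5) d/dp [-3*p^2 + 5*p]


(1) = (-1.4178*sin(r)^2 + 12.6768*sin(r) + 12.39)*cos(r)/(1.9321*sin(r)^4 + 6.4218*sin(r)^3 + 10.3957*sin(r)^2 + 8.4084*sin(r) + 3.3124)
(2) = 8.2*c^3 + 3.6*c^2 - 6.38*c + 1.85
(3) = 24*k^2 + 4*k - 4
(4) = -0.71*cos(n) + 15.32*cos(2*n)
(5) = 5 - 6*p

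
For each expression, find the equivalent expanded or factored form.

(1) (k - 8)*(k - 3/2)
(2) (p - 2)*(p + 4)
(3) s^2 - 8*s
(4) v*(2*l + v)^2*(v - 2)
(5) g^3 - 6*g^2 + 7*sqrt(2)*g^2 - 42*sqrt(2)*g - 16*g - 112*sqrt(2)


(1) = k^2 - 19*k/2 + 12
(2) = p^2 + 2*p - 8
(3) = s*(s - 8)
(4) = 4*l^2*v^2 - 8*l^2*v + 4*l*v^3 - 8*l*v^2 + v^4 - 2*v^3
(5) = (g - 8)*(g + 2)*(g + 7*sqrt(2))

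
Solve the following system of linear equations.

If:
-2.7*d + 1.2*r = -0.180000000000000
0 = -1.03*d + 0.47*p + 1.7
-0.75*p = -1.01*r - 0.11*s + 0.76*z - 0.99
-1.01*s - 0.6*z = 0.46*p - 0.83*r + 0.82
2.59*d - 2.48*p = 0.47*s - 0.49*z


Then:
d = 4.67
p = 6.63
r = 10.37
s = -0.35
z = 8.49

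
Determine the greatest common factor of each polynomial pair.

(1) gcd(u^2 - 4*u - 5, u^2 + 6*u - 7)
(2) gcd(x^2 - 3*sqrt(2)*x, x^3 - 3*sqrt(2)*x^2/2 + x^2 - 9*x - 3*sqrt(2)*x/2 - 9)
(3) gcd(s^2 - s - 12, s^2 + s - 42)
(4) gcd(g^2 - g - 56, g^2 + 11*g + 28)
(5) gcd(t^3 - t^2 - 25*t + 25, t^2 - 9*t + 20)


(1) = gcd((u - 5)*(u + 1), (u - 1)*(u + 7)) = 1
(2) = x - 3*sqrt(2)
(3) = 1
(4) = gcd((g - 8)*(g + 7), (g + 4)*(g + 7)) = g + 7
(5) = t - 5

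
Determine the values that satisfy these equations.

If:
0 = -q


Then:
q = 0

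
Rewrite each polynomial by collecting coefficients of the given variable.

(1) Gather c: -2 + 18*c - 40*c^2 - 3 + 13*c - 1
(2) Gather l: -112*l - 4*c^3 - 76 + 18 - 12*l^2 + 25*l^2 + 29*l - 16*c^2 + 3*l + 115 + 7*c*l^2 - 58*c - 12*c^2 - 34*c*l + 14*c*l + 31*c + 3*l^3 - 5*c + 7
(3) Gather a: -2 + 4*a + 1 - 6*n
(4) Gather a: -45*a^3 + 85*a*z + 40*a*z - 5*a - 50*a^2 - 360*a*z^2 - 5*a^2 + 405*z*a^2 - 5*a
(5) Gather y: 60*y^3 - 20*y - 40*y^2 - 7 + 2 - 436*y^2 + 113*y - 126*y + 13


(1) = -40*c^2 + 31*c - 6
(2) = -4*c^3 - 28*c^2 - 32*c + 3*l^3 + l^2*(7*c + 13) + l*(-20*c - 80) + 64
(3) = 4*a - 6*n - 1
(4) = -45*a^3 + a^2*(405*z - 55) + a*(-360*z^2 + 125*z - 10)
(5) = 60*y^3 - 476*y^2 - 33*y + 8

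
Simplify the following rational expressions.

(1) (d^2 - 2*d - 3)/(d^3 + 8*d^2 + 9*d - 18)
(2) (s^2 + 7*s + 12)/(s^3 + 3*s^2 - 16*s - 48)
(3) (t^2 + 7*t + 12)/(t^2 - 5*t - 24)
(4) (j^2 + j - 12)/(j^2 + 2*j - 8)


(1) = (d^2 - 2*d - 3)/(d^3 + 8*d^2 + 9*d - 18)
(2) = 1/(s - 4)
(3) = (t + 4)/(t - 8)
(4) = (j - 3)/(j - 2)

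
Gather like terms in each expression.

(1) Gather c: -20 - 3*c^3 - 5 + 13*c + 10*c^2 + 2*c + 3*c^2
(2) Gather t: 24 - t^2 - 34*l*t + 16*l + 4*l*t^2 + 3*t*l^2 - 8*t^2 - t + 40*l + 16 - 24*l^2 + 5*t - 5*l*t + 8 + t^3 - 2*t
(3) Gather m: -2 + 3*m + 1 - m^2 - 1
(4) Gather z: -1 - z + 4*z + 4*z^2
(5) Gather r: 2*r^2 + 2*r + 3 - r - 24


(1) = -3*c^3 + 13*c^2 + 15*c - 25
(2) = -24*l^2 + 56*l + t^3 + t^2*(4*l - 9) + t*(3*l^2 - 39*l + 2) + 48
(3) = -m^2 + 3*m - 2
(4) = 4*z^2 + 3*z - 1
(5) = 2*r^2 + r - 21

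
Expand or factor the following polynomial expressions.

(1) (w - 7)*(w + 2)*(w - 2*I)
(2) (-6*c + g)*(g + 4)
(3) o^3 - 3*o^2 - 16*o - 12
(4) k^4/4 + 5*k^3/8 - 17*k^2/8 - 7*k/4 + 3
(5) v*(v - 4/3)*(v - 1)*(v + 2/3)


(1) = w^3 - 5*w^2 - 2*I*w^2 - 14*w + 10*I*w + 28*I
(2) = -6*c*g - 24*c + g^2 + 4*g
(3) = (o - 6)*(o + 1)*(o + 2)
(4) = (k/4 + 1)*(k - 2)*(k - 1)*(k + 3/2)
(5) = v^4 - 5*v^3/3 - 2*v^2/9 + 8*v/9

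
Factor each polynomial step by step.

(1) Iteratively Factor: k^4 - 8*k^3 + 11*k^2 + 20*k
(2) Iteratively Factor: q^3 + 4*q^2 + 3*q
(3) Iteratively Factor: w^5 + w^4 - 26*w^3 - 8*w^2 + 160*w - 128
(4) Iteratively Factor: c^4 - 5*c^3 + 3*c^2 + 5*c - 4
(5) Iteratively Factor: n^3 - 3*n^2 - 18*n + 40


(1) = (k - 4)*(k^3 - 4*k^2 - 5*k) = (k - 4)*(k + 1)*(k^2 - 5*k) = k*(k - 4)*(k + 1)*(k - 5)
(2) = (q + 1)*(q^2 + 3*q) = q*(q + 1)*(q + 3)
(3) = (w - 4)*(w^4 + 5*w^3 - 6*w^2 - 32*w + 32) = (w - 4)*(w + 4)*(w^3 + w^2 - 10*w + 8) = (w - 4)*(w + 4)^2*(w^2 - 3*w + 2) = (w - 4)*(w - 1)*(w + 4)^2*(w - 2)
(4) = (c - 1)*(c^3 - 4*c^2 - c + 4) = (c - 1)^2*(c^2 - 3*c - 4) = (c - 1)^2*(c + 1)*(c - 4)
(5) = (n + 4)*(n^2 - 7*n + 10) = (n - 5)*(n + 4)*(n - 2)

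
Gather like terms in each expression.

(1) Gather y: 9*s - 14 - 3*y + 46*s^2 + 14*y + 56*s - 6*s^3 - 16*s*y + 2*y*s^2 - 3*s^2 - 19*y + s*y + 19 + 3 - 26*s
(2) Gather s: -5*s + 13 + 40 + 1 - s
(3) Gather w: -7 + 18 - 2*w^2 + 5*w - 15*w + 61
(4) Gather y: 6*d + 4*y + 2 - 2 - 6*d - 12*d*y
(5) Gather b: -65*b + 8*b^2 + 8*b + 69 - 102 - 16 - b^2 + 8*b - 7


(1) = -6*s^3 + 43*s^2 + 39*s + y*(2*s^2 - 15*s - 8) + 8
(2) = 54 - 6*s
(3) = -2*w^2 - 10*w + 72
(4) = y*(4 - 12*d)
(5) = 7*b^2 - 49*b - 56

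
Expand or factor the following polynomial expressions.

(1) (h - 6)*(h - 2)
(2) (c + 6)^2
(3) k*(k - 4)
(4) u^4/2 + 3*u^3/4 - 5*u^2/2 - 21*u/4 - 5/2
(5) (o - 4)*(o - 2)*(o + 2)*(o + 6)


(1) = h^2 - 8*h + 12
(2) = c^2 + 12*c + 36
(3) = k^2 - 4*k
(4) = (u/2 + 1)*(u - 5/2)*(u + 1)^2
(5) = o^4 + 2*o^3 - 28*o^2 - 8*o + 96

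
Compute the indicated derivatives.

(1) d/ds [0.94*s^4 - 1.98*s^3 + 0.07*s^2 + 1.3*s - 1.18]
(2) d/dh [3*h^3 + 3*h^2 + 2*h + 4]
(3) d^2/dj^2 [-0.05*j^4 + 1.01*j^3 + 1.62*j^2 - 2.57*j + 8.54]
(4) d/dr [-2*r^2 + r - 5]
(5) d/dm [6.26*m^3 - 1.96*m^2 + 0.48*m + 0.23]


(1) = 3.76*s^3 - 5.94*s^2 + 0.14*s + 1.3
(2) = 9*h^2 + 6*h + 2
(3) = -0.6*j^2 + 6.06*j + 3.24
(4) = 1 - 4*r
(5) = 18.78*m^2 - 3.92*m + 0.48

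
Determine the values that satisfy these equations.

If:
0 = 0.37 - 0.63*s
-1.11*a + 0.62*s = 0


Then:
a = 0.33
s = 0.59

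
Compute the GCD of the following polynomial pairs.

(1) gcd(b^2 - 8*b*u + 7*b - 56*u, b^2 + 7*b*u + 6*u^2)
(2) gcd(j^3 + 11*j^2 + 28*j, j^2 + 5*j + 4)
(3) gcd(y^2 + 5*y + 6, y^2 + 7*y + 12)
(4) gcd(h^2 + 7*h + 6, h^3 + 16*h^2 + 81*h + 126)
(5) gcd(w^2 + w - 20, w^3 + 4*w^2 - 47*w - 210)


(1) = 1
(2) = j + 4
(3) = gcd((y + 2)*(y + 3), (y + 3)*(y + 4)) = y + 3
(4) = h + 6
(5) = w + 5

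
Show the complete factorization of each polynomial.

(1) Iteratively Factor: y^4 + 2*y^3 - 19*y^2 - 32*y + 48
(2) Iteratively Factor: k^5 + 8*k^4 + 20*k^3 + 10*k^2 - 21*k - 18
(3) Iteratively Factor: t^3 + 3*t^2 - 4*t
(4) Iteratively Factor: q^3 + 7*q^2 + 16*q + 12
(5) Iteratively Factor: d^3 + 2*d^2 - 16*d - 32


(1) = (y + 4)*(y^3 - 2*y^2 - 11*y + 12) = (y - 4)*(y + 4)*(y^2 + 2*y - 3) = (y - 4)*(y - 1)*(y + 4)*(y + 3)
(2) = (k - 1)*(k^4 + 9*k^3 + 29*k^2 + 39*k + 18) = (k - 1)*(k + 3)*(k^3 + 6*k^2 + 11*k + 6) = (k - 1)*(k + 2)*(k + 3)*(k^2 + 4*k + 3) = (k - 1)*(k + 1)*(k + 2)*(k + 3)*(k + 3)
(3) = (t)*(t^2 + 3*t - 4) = t*(t + 4)*(t - 1)
(4) = (q + 3)*(q^2 + 4*q + 4) = (q + 2)*(q + 3)*(q + 2)
(5) = (d + 2)*(d^2 - 16) = (d - 4)*(d + 2)*(d + 4)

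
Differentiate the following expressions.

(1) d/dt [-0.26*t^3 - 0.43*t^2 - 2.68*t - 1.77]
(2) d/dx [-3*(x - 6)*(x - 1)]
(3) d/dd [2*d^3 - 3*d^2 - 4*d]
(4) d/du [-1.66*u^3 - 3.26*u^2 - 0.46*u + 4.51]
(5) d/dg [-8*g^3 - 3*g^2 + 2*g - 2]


(1) = -0.78*t^2 - 0.86*t - 2.68
(2) = 21 - 6*x
(3) = 6*d^2 - 6*d - 4
(4) = -4.98*u^2 - 6.52*u - 0.46
(5) = -24*g^2 - 6*g + 2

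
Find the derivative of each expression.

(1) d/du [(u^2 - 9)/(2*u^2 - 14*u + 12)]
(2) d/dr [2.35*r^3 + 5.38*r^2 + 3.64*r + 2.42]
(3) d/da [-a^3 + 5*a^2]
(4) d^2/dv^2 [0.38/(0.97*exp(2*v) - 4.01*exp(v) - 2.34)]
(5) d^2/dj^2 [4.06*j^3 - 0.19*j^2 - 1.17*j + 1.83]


(1) = (-7*u^2 + 30*u - 63)/(2*(u^4 - 14*u^3 + 61*u^2 - 84*u + 36))
(2) = 7.05*r^2 + 10.76*r + 3.64
(3) = a*(10 - 3*a)
(4) = ((1.5238 - 1.4744*exp(v))*(-0.97*exp(2*v) + 4.01*exp(v) + 2.34) - 0.38*(1.94*exp(v) - 4.01)*(3.88*exp(v) - 8.02)*exp(v))*exp(v)/(-0.97*exp(2*v) + 4.01*exp(v) + 2.34)^3
(5) = 24.36*j - 0.38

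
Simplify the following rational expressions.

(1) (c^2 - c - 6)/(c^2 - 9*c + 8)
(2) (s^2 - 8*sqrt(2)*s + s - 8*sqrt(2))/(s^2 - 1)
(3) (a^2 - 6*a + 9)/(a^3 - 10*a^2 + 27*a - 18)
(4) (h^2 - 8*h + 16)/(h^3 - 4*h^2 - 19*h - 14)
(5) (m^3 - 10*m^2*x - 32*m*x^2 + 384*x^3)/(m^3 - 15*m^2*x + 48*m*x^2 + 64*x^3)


(1) = (c^2 - c - 6)/(c^2 - 9*c + 8)
(2) = (s - 8*sqrt(2))/(s - 1)
(3) = (a - 3)/(a^2 - 7*a + 6)
(4) = (h^2 - 8*h + 16)/(h^3 - 4*h^2 - 19*h - 14)
(5) = (m + 6*x)/(m + x)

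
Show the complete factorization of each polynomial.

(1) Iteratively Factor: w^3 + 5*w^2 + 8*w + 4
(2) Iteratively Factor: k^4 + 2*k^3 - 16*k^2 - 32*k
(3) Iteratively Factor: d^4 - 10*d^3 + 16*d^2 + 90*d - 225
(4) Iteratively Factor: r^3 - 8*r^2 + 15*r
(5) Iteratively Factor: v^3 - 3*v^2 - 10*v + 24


(1) = (w + 2)*(w^2 + 3*w + 2) = (w + 2)^2*(w + 1)
(2) = (k - 4)*(k^3 + 6*k^2 + 8*k) = (k - 4)*(k + 2)*(k^2 + 4*k) = (k - 4)*(k + 2)*(k + 4)*(k)
(3) = (d + 3)*(d^3 - 13*d^2 + 55*d - 75) = (d - 5)*(d + 3)*(d^2 - 8*d + 15) = (d - 5)^2*(d + 3)*(d - 3)
(4) = (r - 5)*(r^2 - 3*r) = r*(r - 5)*(r - 3)
(5) = (v + 3)*(v^2 - 6*v + 8) = (v - 4)*(v + 3)*(v - 2)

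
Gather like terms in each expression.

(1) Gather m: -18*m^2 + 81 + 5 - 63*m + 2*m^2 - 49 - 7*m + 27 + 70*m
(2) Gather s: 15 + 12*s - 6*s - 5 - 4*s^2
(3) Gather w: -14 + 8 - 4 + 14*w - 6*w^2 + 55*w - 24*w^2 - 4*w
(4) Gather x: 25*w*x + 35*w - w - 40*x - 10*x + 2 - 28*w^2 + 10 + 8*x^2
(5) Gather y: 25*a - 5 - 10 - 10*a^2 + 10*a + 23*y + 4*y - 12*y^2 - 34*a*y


(1) = 64 - 16*m^2
(2) = -4*s^2 + 6*s + 10
(3) = -30*w^2 + 65*w - 10
(4) = -28*w^2 + 34*w + 8*x^2 + x*(25*w - 50) + 12
(5) = -10*a^2 + 35*a - 12*y^2 + y*(27 - 34*a) - 15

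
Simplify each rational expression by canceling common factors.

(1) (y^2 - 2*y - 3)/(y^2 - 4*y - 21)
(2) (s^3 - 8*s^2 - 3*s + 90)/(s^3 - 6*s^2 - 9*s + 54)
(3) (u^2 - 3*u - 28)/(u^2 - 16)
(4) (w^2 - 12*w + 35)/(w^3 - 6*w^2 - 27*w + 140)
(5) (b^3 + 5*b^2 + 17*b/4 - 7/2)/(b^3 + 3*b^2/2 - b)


(1) = (y^2 - 2*y - 3)/(y^2 - 4*y - 21)
(2) = (s - 5)/(s - 3)
(3) = (u - 7)/(u - 4)
(4) = (w - 5)/(w^2 + w - 20)
(5) = (2*b + 7)/(2*b)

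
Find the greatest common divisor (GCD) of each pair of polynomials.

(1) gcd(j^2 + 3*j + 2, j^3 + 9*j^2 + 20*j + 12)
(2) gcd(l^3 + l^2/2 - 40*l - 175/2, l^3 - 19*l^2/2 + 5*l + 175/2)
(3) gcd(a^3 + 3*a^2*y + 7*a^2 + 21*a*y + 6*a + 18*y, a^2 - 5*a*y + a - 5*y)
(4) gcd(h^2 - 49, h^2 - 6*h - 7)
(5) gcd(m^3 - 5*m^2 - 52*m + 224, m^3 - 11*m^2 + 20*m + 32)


(1) = gcd((j + 1)*(j + 2), (j + 1)*(j + 2)*(j + 6)) = j^2 + 3*j + 2
(2) = gcd((l - 7)*(l + 5/2)*(l + 5), (l - 7)*(l - 5)*(l + 5/2)) = l^2 - 9*l/2 - 35/2
(3) = a + 1
(4) = h - 7
(5) = m^2 - 12*m + 32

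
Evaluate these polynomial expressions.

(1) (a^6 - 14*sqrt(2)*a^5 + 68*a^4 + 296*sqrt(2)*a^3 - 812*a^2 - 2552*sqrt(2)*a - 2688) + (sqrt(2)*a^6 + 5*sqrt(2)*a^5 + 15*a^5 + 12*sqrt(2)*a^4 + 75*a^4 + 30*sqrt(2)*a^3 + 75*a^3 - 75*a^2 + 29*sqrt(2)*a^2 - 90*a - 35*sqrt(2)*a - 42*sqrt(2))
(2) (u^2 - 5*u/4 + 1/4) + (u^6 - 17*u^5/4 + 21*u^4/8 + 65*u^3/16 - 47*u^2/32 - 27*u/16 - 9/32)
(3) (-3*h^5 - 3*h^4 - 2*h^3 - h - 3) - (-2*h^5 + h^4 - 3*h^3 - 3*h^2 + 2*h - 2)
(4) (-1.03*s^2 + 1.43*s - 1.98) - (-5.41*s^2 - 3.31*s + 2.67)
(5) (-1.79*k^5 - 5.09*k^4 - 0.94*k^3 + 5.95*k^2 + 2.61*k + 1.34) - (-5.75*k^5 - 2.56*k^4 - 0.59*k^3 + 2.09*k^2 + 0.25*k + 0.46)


(1) = a^6 + sqrt(2)*a^6 - 9*sqrt(2)*a^5 + 15*a^5 + 12*sqrt(2)*a^4 + 143*a^4 + 75*a^3 + 326*sqrt(2)*a^3 - 887*a^2 + 29*sqrt(2)*a^2 - 2587*sqrt(2)*a - 90*a - 2688 - 42*sqrt(2)
(2) = u^6 - 17*u^5/4 + 21*u^4/8 + 65*u^3/16 - 15*u^2/32 - 47*u/16 - 1/32
(3) = -h^5 - 4*h^4 + h^3 + 3*h^2 - 3*h - 1
(4) = 4.38*s^2 + 4.74*s - 4.65
(5) = 3.96*k^5 - 2.53*k^4 - 0.35*k^3 + 3.86*k^2 + 2.36*k + 0.88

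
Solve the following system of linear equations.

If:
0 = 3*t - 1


Then:
t = 1/3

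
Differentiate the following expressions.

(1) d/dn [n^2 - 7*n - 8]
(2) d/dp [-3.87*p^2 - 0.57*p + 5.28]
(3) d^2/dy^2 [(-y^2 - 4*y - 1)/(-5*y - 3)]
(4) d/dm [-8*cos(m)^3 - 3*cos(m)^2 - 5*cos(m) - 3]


(1) = 2*n - 7
(2) = -7.74*p - 0.57
(3) = -52/(125*y^3 + 225*y^2 + 135*y + 27)
(4) = (24*cos(m)^2 + 6*cos(m) + 5)*sin(m)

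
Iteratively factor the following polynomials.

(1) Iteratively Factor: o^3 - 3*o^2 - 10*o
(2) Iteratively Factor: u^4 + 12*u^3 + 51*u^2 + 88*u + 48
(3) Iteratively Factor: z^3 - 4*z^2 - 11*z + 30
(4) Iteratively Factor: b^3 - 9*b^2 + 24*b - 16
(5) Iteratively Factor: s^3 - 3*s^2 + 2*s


(1) = (o - 5)*(o^2 + 2*o) = o*(o - 5)*(o + 2)
(2) = (u + 1)*(u^3 + 11*u^2 + 40*u + 48) = (u + 1)*(u + 3)*(u^2 + 8*u + 16) = (u + 1)*(u + 3)*(u + 4)*(u + 4)
(3) = (z - 5)*(z^2 + z - 6) = (z - 5)*(z - 2)*(z + 3)
(4) = (b - 1)*(b^2 - 8*b + 16) = (b - 4)*(b - 1)*(b - 4)
(5) = (s - 2)*(s^2 - s) = (s - 2)*(s - 1)*(s)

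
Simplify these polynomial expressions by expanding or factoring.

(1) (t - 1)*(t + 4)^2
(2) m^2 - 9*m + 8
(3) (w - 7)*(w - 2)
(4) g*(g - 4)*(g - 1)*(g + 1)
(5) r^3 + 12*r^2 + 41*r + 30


(1) = t^3 + 7*t^2 + 8*t - 16
(2) = (m - 8)*(m - 1)
(3) = w^2 - 9*w + 14
(4) = g^4 - 4*g^3 - g^2 + 4*g
(5) = (r + 1)*(r + 5)*(r + 6)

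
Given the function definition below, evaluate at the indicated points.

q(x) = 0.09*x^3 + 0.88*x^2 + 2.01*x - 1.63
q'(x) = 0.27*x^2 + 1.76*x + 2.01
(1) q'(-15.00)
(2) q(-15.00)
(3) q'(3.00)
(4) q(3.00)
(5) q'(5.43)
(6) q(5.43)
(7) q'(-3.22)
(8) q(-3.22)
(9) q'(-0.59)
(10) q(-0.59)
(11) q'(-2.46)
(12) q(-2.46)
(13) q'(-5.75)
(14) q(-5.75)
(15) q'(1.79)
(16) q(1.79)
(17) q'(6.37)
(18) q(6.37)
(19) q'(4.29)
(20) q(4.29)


(1) = 36.36
(2) = -137.53
(3) = 9.72
(4) = 14.75
(5) = 19.53
(6) = 49.64
(7) = -0.86
(8) = -1.98
(9) = 1.07
(10) = -2.53
(11) = -0.69
(12) = -2.59
(13) = 0.82
(14) = -1.20
(15) = 6.03
(16) = 5.30
(17) = 24.18
(18) = 70.14
(19) = 14.53
(20) = 30.29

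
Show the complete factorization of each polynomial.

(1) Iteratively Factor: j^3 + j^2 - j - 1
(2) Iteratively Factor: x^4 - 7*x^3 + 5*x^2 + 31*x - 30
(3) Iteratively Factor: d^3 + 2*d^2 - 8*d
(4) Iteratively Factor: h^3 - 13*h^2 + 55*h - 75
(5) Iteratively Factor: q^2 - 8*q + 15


(1) = (j - 1)*(j^2 + 2*j + 1) = (j - 1)*(j + 1)*(j + 1)
(2) = (x - 5)*(x^3 - 2*x^2 - 5*x + 6) = (x - 5)*(x - 3)*(x^2 + x - 2) = (x - 5)*(x - 3)*(x + 2)*(x - 1)
(3) = (d - 2)*(d^2 + 4*d) = d*(d - 2)*(d + 4)
(4) = (h - 5)*(h^2 - 8*h + 15) = (h - 5)*(h - 3)*(h - 5)
(5) = (q - 5)*(q - 3)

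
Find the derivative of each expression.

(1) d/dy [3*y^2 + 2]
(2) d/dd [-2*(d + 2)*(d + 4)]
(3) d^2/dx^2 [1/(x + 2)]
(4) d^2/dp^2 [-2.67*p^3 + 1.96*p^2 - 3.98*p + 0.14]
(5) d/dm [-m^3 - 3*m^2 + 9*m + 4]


(1) = 6*y
(2) = -4*d - 12
(3) = 2/(x + 2)^3
(4) = 3.92 - 16.02*p
(5) = -3*m^2 - 6*m + 9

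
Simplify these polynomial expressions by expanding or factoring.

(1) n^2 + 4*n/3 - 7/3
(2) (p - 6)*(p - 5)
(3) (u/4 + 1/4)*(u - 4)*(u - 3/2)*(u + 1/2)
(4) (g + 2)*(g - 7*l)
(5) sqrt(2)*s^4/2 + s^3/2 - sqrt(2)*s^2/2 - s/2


(1) = (n - 1)*(n + 7/3)
(2) = p^2 - 11*p + 30
(3) = u^4/4 - u^3 - 7*u^2/16 + 25*u/16 + 3/4
(4) = g^2 - 7*g*l + 2*g - 14*l
(5) = s*(s - 1)*(s + 1)*(sqrt(2)*s/2 + 1/2)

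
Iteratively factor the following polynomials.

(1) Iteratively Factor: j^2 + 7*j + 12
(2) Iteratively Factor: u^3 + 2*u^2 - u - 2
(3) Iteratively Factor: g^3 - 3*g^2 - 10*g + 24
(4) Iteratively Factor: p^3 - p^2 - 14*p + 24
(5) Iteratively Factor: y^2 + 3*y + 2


(1) = (j + 3)*(j + 4)
(2) = (u + 1)*(u^2 + u - 2) = (u - 1)*(u + 1)*(u + 2)
(3) = (g - 2)*(g^2 - g - 12) = (g - 4)*(g - 2)*(g + 3)
(4) = (p + 4)*(p^2 - 5*p + 6) = (p - 3)*(p + 4)*(p - 2)
(5) = (y + 2)*(y + 1)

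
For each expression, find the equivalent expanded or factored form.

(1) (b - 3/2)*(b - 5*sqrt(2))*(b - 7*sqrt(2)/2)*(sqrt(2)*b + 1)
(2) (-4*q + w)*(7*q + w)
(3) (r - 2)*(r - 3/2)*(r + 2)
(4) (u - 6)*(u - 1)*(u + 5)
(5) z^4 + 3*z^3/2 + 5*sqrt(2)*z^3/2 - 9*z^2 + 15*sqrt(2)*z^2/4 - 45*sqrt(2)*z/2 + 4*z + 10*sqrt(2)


(1) = sqrt(2)*b^4 - 16*b^3 - 3*sqrt(2)*b^3/2 + 24*b^2 + 53*sqrt(2)*b^2/2 - 159*sqrt(2)*b/4 + 35*b - 105/2
(2) = -28*q^2 + 3*q*w + w^2
(3) = r^3 - 3*r^2/2 - 4*r + 6
(4) = u^3 - 2*u^2 - 29*u + 30
(5) = (z - 2)*(z - 1/2)*(z + 4)*(z + 5*sqrt(2)/2)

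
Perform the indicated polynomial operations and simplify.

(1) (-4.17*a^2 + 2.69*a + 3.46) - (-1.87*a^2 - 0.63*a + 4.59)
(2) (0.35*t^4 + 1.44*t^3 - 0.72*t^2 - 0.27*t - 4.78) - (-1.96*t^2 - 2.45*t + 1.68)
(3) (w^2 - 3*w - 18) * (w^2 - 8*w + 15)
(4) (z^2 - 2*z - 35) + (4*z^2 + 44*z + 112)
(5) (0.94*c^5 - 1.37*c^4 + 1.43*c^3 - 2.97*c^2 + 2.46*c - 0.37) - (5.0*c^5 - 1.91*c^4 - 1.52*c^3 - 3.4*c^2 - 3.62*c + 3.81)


(1) = -2.3*a^2 + 3.32*a - 1.13
(2) = 0.35*t^4 + 1.44*t^3 + 1.24*t^2 + 2.18*t - 6.46
(3) = w^4 - 11*w^3 + 21*w^2 + 99*w - 270
(4) = 5*z^2 + 42*z + 77
(5) = -4.06*c^5 + 0.54*c^4 + 2.95*c^3 + 0.43*c^2 + 6.08*c - 4.18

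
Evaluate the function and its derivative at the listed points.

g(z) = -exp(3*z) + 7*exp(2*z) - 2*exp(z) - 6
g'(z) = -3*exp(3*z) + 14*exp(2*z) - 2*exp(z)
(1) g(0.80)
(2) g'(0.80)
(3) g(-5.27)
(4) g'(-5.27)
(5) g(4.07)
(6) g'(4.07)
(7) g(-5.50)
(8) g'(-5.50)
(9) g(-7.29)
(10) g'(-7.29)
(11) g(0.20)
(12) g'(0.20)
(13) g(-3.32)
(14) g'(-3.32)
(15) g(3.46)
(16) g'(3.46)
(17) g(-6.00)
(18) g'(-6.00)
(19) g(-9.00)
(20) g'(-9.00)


(1) = 13.20
(2) = 31.82
(3) = -6.01
(4) = -0.01
(5) = -176907.70
(6) = -554473.31
(7) = -6.01
(8) = -0.01
(9) = -6.00
(10) = -0.00
(11) = 0.18
(12) = 12.98
(13) = -6.06
(14) = -0.05
(15) = -25192.36
(16) = -82518.04
(17) = -6.00
(18) = -0.00
(19) = -6.00
(20) = -0.00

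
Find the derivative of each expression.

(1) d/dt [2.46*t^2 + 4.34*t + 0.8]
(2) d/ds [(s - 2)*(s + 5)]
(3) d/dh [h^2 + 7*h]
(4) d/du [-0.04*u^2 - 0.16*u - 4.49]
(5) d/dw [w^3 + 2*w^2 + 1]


(1) = 4.92*t + 4.34
(2) = 2*s + 3
(3) = 2*h + 7
(4) = -0.08*u - 0.16
(5) = w*(3*w + 4)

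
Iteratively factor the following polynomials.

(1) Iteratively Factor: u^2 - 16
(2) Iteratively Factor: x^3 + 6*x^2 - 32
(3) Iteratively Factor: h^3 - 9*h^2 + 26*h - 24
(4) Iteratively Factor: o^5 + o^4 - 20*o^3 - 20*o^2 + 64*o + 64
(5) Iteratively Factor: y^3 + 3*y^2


(1) = (u + 4)*(u - 4)
(2) = (x + 4)*(x^2 + 2*x - 8) = (x - 2)*(x + 4)*(x + 4)
(3) = (h - 3)*(h^2 - 6*h + 8) = (h - 3)*(h - 2)*(h - 4)
(4) = (o - 4)*(o^4 + 5*o^3 - 20*o - 16) = (o - 4)*(o + 4)*(o^3 + o^2 - 4*o - 4) = (o - 4)*(o + 2)*(o + 4)*(o^2 - o - 2) = (o - 4)*(o + 1)*(o + 2)*(o + 4)*(o - 2)
(5) = (y)*(y^2 + 3*y) = y*(y + 3)*(y)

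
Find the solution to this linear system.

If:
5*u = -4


Then:
u = -4/5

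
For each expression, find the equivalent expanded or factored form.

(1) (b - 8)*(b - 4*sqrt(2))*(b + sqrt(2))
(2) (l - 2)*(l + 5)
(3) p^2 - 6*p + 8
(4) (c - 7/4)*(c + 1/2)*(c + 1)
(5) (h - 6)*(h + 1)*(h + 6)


(1) = b^3 - 8*b^2 - 3*sqrt(2)*b^2 - 8*b + 24*sqrt(2)*b + 64
(2) = l^2 + 3*l - 10
(3) = (p - 4)*(p - 2)
(4) = c^3 - c^2/4 - 17*c/8 - 7/8
(5) = h^3 + h^2 - 36*h - 36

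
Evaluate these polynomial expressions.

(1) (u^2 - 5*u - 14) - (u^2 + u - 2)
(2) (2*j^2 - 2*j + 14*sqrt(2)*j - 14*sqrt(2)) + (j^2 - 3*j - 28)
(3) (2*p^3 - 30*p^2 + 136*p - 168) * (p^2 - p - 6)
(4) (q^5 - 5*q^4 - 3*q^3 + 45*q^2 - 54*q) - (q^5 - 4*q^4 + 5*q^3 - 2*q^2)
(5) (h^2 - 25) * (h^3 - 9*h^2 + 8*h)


(1) = -6*u - 12
(2) = 3*j^2 - 5*j + 14*sqrt(2)*j - 28 - 14*sqrt(2)
(3) = 2*p^5 - 32*p^4 + 154*p^3 - 124*p^2 - 648*p + 1008
(4) = -q^4 - 8*q^3 + 47*q^2 - 54*q
(5) = h^5 - 9*h^4 - 17*h^3 + 225*h^2 - 200*h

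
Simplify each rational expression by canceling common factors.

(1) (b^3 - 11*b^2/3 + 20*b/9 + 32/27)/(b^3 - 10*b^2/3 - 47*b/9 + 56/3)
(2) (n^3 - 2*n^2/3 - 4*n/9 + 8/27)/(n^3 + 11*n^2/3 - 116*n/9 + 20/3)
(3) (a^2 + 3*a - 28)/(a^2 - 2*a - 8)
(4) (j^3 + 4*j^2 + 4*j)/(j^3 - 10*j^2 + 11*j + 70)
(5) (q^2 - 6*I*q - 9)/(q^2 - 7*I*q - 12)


(1) = (9*b^2 - 9*b - 4)/(9*b^2 - 6*b - 63)
(2) = (9*n^2 - 4)/(9*n^2 + 39*n - 90)
(3) = (a + 7)/(a + 2)
(4) = (j^2 + 2*j)/(j^2 - 12*j + 35)
(5) = (q - 3*I)/(q - 4*I)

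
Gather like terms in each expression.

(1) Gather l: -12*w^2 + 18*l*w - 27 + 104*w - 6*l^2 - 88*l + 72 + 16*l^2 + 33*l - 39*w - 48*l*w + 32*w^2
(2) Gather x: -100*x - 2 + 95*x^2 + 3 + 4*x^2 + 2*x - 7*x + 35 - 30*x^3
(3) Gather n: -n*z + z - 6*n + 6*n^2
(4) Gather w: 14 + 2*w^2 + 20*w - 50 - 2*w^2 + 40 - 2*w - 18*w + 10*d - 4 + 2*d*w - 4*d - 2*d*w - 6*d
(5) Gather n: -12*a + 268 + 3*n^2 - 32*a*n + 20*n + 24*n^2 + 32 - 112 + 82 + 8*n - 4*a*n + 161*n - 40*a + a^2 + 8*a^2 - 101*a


(1) = 10*l^2 + l*(-30*w - 55) + 20*w^2 + 65*w + 45
(2) = -30*x^3 + 99*x^2 - 105*x + 36
(3) = 6*n^2 + n*(-z - 6) + z
(4) = 0
(5) = 9*a^2 - 153*a + 27*n^2 + n*(189 - 36*a) + 270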